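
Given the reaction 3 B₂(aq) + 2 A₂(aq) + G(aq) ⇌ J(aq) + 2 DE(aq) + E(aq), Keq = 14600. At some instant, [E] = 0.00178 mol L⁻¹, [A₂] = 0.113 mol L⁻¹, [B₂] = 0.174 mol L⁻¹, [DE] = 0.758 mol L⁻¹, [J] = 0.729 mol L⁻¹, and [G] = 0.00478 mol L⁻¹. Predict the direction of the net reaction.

forward (toward products)

Q = [J]·[DE]²·[E] / ([B₂]³·[A₂]²·[G]) = (0.729)·(0.758)²·(0.00178) / ((0.174)³·(0.113)²·(0.00478)) = 2320
Q = 2320 < Keq = 14600, so the forward reaction proceeds.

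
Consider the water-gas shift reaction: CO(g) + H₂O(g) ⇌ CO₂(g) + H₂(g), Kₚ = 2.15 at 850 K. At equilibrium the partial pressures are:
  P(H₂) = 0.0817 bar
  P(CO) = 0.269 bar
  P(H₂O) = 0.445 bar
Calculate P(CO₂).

P(CO₂) = 3.15 bar

At equilibrium, Kₚ = P(CO₂)·P(H₂) / (P(CO)·P(H₂O)) = 2.15.
(P(CO₂))·(0.0817) / ((0.269)·(0.445)) = 2.15
P(CO₂) = 3.15 bar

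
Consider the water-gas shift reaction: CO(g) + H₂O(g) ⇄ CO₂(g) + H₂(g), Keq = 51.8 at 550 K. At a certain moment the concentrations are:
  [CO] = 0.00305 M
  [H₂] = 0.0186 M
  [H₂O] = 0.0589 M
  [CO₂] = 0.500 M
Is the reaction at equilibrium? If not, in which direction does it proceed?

Q = [CO₂]·[H₂] / ([CO]·[H₂O]) = (0.500)·(0.0186) / ((0.00305)·(0.0589)) = 51.8
Q = 51.8 = Keq, so the system is already at equilibrium.

neither direction; the system is at equilibrium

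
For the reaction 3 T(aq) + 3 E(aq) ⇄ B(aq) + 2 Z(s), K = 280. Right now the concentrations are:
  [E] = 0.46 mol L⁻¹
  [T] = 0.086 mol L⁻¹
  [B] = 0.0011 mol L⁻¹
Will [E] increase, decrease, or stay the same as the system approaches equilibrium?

(Z is a pure solid — omitted from Q.)
Q = [B] / ([T]³·[E]³) = (0.0011) / ((0.086)³·(0.46)³) = 18
Q = 18 < K = 280: net forward reaction.
E is a reactant, so it decreases.

decrease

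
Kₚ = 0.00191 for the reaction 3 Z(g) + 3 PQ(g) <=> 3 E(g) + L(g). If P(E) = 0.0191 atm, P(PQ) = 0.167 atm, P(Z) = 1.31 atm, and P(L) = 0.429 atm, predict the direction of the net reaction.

Qₚ = P(E)³·P(L) / (P(Z)³·P(PQ)³) = (0.0191)³·(0.429) / ((1.31)³·(0.167)³) = 2.85×10⁻⁴
Qₚ = 2.85×10⁻⁴ < Kₚ = 0.00191, so the forward reaction proceeds.

in the forward direction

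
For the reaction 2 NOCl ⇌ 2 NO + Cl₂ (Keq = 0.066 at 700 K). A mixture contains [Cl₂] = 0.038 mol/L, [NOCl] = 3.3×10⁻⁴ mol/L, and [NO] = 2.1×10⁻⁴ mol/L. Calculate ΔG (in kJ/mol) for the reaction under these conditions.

ΔG = -8.47 kJ/mol

Q = [NO]²·[Cl₂] / [NOCl]² = (2.1×10⁻⁴)²·(0.038) / (3.3×10⁻⁴)² = 0.0154
ΔG = RT ln(Q/Keq) = (8.314 J mol⁻¹ K⁻¹)(700 K) × ln(0.0154/0.066)
   = (5.820 kJ/mol)(-1.455) = -8.47 kJ/mol
ΔG < 0, so the forward reaction is spontaneous (proceeds forward).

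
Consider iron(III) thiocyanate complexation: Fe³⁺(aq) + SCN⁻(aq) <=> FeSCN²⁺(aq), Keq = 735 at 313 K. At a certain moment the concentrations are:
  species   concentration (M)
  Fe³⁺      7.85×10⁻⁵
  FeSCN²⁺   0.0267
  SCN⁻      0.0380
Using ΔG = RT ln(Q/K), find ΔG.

ΔG = 6.50 kJ/mol

Q = [FeSCN²⁺] / ([Fe³⁺]·[SCN⁻]) = (0.0267) / ((7.85×10⁻⁵)·(0.0380)) = 8950
ΔG = RT ln(Q/Keq) = (8.314 J mol⁻¹ K⁻¹)(313 K) × ln(8950/735)
   = (2.602 kJ/mol)(2.500) = 6.50 kJ/mol
ΔG > 0, so the forward reaction is non-spontaneous (proceeds in reverse).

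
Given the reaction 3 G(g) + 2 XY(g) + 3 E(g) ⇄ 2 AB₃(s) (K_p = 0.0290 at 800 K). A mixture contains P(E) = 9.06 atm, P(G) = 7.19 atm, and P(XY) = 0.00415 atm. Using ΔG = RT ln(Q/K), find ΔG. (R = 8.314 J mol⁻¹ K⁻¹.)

(AB₃ is a pure solid — omitted from Q_p.)
Q_p = 1 / (P(G)³·P(XY)²·P(E)³) = 1 / ((7.19)³·(0.00415)²·(9.06)³) = 0.210
ΔG = RT ln(Q_p/K_p) = (8.314 J mol⁻¹ K⁻¹)(800 K) × ln(0.210/0.0290)
   = (6.651 kJ/mol)(1.980) = 13.2 kJ/mol
ΔG > 0, so the forward reaction is non-spontaneous (proceeds in reverse).

ΔG = 13.2 kJ/mol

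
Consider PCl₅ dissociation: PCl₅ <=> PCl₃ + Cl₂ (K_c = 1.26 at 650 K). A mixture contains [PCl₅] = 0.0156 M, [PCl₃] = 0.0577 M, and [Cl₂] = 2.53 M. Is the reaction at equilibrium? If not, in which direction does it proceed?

reverse (toward reactants)

Q_c = [PCl₃]·[Cl₂] / [PCl₅] = (0.0577)·(2.53) / (0.0156) = 9.36
Q_c = 9.36 > K_c = 1.26, so the reverse reaction proceeds.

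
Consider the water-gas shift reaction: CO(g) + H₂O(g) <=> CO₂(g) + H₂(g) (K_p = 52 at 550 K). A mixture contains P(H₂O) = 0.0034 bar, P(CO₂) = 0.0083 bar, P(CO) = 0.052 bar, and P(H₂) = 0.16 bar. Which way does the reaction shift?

Q_p = P(CO₂)·P(H₂) / (P(CO)·P(H₂O)) = (0.0083)·(0.16) / ((0.052)·(0.0034)) = 7.5
Q_p = 7.5 < K_p = 52, so the forward reaction proceeds.

toward products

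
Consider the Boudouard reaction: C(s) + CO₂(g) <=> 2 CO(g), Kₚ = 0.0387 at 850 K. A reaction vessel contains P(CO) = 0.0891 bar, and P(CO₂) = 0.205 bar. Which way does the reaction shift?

at equilibrium

(C is a pure solid — omitted from Qₚ.)
Qₚ = P(CO)² / P(CO₂) = (0.0891)² / (0.205) = 0.0387
Qₚ = 0.0387 = Kₚ, so the system is already at equilibrium.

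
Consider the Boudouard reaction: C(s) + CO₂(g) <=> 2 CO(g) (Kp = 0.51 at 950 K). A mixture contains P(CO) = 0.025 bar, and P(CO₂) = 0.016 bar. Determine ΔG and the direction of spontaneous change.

(C is a pure solid — omitted from Qp.)
Qp = P(CO)² / P(CO₂) = (0.025)² / (0.016) = 0.0391
ΔG = RT ln(Qp/Kp) = (8.314 J mol⁻¹ K⁻¹)(950 K) × ln(0.0391/0.51)
   = (7.898 kJ/mol)(-2.568) = -20.3 kJ/mol
ΔG < 0, so the forward reaction is spontaneous (proceeds forward).

ΔG = -20.3 kJ/mol; the forward reaction is spontaneous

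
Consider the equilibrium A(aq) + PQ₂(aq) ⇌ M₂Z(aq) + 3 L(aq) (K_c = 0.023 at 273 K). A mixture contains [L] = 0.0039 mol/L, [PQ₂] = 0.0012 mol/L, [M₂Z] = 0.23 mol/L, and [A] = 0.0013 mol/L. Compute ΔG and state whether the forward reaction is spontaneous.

Q_c = [M₂Z]·[L]³ / ([A]·[PQ₂]) = (0.23)·(0.0039)³ / ((0.0013)·(0.0012)) = 0.00875
ΔG = RT ln(Q_c/K_c) = (8.314 J mol⁻¹ K⁻¹)(273 K) × ln(0.00875/0.023)
   = (2.270 kJ/mol)(-0.9664) = -2.19 kJ/mol
ΔG < 0, so the forward reaction is spontaneous (proceeds forward).

ΔG = -2.19 kJ/mol; the forward reaction is spontaneous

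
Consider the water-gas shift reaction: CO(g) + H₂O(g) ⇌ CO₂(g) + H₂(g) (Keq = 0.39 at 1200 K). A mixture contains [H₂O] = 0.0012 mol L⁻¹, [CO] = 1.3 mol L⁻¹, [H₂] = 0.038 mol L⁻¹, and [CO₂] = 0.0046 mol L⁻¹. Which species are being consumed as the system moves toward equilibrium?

Q = [CO₂]·[H₂] / ([CO]·[H₂O]) = (0.0046)·(0.038) / ((1.3)·(0.0012)) = 0.11
Q = 0.11 < Keq = 0.39: net forward reaction.

CO, H₂O (reactants)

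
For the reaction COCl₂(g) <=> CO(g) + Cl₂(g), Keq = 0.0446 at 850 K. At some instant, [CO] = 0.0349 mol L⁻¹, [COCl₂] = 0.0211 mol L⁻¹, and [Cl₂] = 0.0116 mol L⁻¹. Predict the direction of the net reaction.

in the forward direction

Q = [CO]·[Cl₂] / [COCl₂] = (0.0349)·(0.0116) / (0.0211) = 0.0192
Q = 0.0192 < Keq = 0.0446, so the forward reaction proceeds.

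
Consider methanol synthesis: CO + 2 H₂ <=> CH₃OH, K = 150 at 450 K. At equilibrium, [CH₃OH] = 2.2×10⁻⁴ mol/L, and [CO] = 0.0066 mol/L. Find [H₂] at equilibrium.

At equilibrium, K = [CH₃OH] / ([CO]·[H₂]²) = 150.
(2.2×10⁻⁴) / ((0.0066)·([H₂])²) = 150
[H₂]² = 2.22×10⁻⁴ ⇒ [H₂] = 0.015 mol/L

[H₂] = 0.015 mol/L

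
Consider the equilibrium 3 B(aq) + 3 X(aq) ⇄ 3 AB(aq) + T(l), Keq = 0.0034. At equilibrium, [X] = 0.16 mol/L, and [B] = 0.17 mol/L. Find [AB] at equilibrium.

(T is a pure liquid — omitted from Keq.)
At equilibrium, Keq = [AB]³ / ([B]³·[X]³) = 0.0034.
([AB])³ / ((0.17)³·(0.16)³) = 0.0034
[AB]³ = 6.84×10⁻⁸ ⇒ [AB] = 0.0041 mol/L

[AB] = 0.0041 mol/L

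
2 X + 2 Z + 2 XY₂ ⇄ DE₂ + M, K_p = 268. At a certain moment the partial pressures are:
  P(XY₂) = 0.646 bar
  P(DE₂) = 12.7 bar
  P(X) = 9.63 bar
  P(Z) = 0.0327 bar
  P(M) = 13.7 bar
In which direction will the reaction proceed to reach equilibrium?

reverse (toward reactants)

Q_p = P(DE₂)·P(M) / (P(X)²·P(Z)²·P(XY₂)²) = (12.7)·(13.7) / ((9.63)²·(0.0327)²·(0.646)²) = 4200
Q_p = 4200 > K_p = 268, so the reverse reaction proceeds.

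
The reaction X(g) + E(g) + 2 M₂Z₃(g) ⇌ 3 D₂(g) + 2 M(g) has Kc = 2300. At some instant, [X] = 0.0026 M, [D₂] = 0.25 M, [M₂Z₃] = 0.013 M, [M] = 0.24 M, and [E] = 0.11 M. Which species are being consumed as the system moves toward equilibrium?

D₂, M (products)

Qc = [D₂]³·[M]² / ([X]·[E]·[M₂Z₃]²) = (0.25)³·(0.24)² / ((0.0026)·(0.11)·(0.013)²) = 19000
Qc = 19000 > Kc = 2300: net reverse reaction.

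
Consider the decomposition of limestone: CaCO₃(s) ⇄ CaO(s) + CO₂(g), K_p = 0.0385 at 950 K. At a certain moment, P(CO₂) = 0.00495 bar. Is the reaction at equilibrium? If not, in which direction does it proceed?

(CaCO₃, CaO are pure solids — omitted from Q_p.)
Q_p = P(CO₂) = 0.00495
Q_p = 0.00495 < K_p = 0.0385, so the forward reaction proceeds.

to the right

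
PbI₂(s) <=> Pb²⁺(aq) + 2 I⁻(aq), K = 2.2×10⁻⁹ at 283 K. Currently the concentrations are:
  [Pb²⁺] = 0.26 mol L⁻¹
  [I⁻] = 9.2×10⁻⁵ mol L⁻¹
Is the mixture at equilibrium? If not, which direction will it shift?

(PbI₂ is a pure solid — omitted from Q.)
Q = [Pb²⁺]·[I⁻]² = (0.26)·(9.2×10⁻⁵)² = 2.2×10⁻⁹
Q = 2.2×10⁻⁹ = K; the system is at equilibrium.

yes, at equilibrium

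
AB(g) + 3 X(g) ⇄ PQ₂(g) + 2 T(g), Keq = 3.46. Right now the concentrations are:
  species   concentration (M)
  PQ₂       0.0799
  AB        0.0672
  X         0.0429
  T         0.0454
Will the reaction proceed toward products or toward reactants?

Q = [PQ₂]·[T]² / ([AB]·[X]³) = (0.0799)·(0.0454)² / ((0.0672)·(0.0429)³) = 31.0
Q = 31.0 > Keq = 3.46, so the reverse reaction proceeds.

to the left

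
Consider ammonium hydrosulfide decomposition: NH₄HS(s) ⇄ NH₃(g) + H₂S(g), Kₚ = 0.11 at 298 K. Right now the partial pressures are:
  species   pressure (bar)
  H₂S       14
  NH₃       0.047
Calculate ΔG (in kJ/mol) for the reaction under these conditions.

ΔG = 4.43 kJ/mol

(NH₄HS is a pure solid — omitted from Qₚ.)
Qₚ = P(NH₃)·P(H₂S) = (0.047)·(14) = 0.658
ΔG = RT ln(Qₚ/Kₚ) = (8.314 J mol⁻¹ K⁻¹)(298 K) × ln(0.658/0.11)
   = (2.478 kJ/mol)(1.789) = 4.43 kJ/mol
ΔG > 0, so the forward reaction is non-spontaneous (proceeds in reverse).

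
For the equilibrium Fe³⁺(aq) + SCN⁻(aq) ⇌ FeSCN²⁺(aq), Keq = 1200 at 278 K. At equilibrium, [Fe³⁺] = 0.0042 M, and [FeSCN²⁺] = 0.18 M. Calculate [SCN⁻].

At equilibrium, Keq = [FeSCN²⁺] / ([Fe³⁺]·[SCN⁻]) = 1200.
(0.18) / ((0.0042)·([SCN⁻])) = 1200
[SCN⁻] = 0.0357 = 0.036 M

[SCN⁻] = 0.036 M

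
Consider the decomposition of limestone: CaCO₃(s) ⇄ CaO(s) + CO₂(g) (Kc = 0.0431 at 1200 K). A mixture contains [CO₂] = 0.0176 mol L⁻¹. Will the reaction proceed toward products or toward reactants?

(CaCO₃, CaO are pure solids — omitted from Qc.)
Qc = [CO₂] = 0.0176
Qc = 0.0176 < Kc = 0.0431, so the forward reaction proceeds.

toward products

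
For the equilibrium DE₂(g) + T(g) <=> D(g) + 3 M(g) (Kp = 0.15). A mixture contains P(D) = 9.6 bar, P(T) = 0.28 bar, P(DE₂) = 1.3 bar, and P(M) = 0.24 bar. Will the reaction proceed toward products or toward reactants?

toward reactants

Qp = P(D)·P(M)³ / (P(DE₂)·P(T)) = (9.6)·(0.24)³ / ((1.3)·(0.28)) = 0.36
Qp = 0.36 > Kp = 0.15, so the reverse reaction proceeds.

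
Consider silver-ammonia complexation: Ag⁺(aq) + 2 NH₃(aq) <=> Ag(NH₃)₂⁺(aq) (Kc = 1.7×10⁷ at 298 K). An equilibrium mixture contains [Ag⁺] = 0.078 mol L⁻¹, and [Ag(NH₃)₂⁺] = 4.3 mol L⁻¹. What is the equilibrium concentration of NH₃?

[NH₃] = 0.0018 mol L⁻¹

At equilibrium, Kc = [Ag(NH₃)₂⁺] / ([Ag⁺]·[NH₃]²) = 1.7×10⁷.
(4.3) / ((0.078)·([NH₃])²) = 1.7×10⁷
[NH₃]² = 3.24×10⁻⁶ ⇒ [NH₃] = 0.0018 mol L⁻¹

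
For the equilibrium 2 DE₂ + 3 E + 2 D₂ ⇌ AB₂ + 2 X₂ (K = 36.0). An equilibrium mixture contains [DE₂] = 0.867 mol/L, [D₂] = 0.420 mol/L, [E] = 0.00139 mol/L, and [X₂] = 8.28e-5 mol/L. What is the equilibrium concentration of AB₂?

At equilibrium, K = [AB₂]·[X₂]² / ([DE₂]²·[E]³·[D₂]²) = 36.0.
([AB₂])·(8.28e-5)² / ((0.867)²·(0.00139)³·(0.420)²) = 36.0
[AB₂] = 1.87 mol/L

[AB₂] = 1.87 mol/L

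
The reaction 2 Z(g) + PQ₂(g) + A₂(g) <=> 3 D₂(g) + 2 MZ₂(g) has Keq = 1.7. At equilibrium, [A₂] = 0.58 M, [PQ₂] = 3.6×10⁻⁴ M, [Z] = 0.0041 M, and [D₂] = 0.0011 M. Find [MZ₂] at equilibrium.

At equilibrium, Keq = [D₂]³·[MZ₂]² / ([Z]²·[PQ₂]·[A₂]) = 1.7.
(0.0011)³·([MZ₂])² / ((0.0041)²·(3.6×10⁻⁴)·(0.58)) = 1.7
[MZ₂]² = 4.48 ⇒ [MZ₂] = 2.1 M

[MZ₂] = 2.1 M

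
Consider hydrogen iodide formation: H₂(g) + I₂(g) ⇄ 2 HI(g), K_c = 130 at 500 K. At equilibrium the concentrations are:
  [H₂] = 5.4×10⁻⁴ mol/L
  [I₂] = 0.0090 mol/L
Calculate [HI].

At equilibrium, K_c = [HI]² / ([H₂]·[I₂]) = 130.
([HI])² / ((5.4×10⁻⁴)·(0.0090)) = 130
[HI]² = 6.32×10⁻⁴ ⇒ [HI] = 0.025 mol/L

[HI] = 0.025 mol/L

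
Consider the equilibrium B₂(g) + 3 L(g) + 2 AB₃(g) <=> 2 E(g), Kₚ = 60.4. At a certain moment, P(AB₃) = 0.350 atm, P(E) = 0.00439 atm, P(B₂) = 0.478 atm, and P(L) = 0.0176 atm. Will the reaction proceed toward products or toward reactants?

neither direction; the system is at equilibrium

Qₚ = P(E)² / (P(B₂)·P(L)³·P(AB₃)²) = (0.00439)² / ((0.478)·(0.0176)³·(0.350)²) = 60.4
Qₚ = 60.4 = Kₚ, so the system is already at equilibrium.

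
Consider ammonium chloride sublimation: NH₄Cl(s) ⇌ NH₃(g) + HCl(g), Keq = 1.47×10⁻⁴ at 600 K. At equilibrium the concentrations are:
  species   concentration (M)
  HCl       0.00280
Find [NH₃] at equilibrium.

(NH₄Cl is a pure solid — omitted from Keq.)
At equilibrium, Keq = [NH₃]·[HCl] = 1.47×10⁻⁴.
([NH₃])·(0.00280) = 1.47×10⁻⁴
[NH₃] = 0.0525 M

[NH₃] = 0.0525 M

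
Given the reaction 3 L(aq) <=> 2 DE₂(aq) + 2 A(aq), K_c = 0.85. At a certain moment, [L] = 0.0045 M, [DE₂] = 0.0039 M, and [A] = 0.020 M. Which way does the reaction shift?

Q_c = [DE₂]²·[A]² / [L]³ = (0.0039)²·(0.020)² / (0.0045)³ = 0.067
Q_c = 0.067 < K_c = 0.85, so the forward reaction proceeds.

toward products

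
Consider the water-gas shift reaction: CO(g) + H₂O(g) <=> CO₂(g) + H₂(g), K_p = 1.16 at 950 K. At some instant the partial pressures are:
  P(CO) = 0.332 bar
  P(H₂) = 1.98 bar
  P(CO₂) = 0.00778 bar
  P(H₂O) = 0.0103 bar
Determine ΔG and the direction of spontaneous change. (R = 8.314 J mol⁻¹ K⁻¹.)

Q_p = P(CO₂)·P(H₂) / (P(CO)·P(H₂O)) = (0.00778)·(1.98) / ((0.332)·(0.0103)) = 4.50
ΔG = RT ln(Q_p/K_p) = (8.314 J mol⁻¹ K⁻¹)(950 K) × ln(4.50/1.16)
   = (7.898 kJ/mol)(1.356) = 10.7 kJ/mol
ΔG > 0, so the forward reaction is non-spontaneous (proceeds in reverse).

ΔG = 10.7 kJ/mol; the forward reaction is non-spontaneous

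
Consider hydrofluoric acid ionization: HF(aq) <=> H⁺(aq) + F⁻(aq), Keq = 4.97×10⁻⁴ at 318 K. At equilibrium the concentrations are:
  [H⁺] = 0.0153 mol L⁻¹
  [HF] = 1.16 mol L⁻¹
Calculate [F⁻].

At equilibrium, Keq = [H⁺]·[F⁻] / [HF] = 4.97×10⁻⁴.
(0.0153)·([F⁻]) / (1.16) = 4.97×10⁻⁴
[F⁻] = 0.0377 mol L⁻¹

[F⁻] = 0.0377 mol L⁻¹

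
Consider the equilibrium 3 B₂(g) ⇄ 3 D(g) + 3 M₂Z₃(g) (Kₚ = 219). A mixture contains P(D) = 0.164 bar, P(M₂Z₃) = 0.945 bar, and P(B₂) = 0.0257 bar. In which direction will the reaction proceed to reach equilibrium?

at equilibrium

Qₚ = P(D)³·P(M₂Z₃)³ / P(B₂)³ = (0.164)³·(0.945)³ / (0.0257)³ = 219
Qₚ = 219 = Kₚ, so the system is already at equilibrium.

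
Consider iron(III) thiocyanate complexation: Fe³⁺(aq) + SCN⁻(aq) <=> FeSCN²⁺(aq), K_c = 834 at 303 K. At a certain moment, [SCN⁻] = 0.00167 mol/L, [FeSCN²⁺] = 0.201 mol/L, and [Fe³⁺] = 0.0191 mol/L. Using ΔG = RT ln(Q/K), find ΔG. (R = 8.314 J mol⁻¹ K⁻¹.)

ΔG = 5.09 kJ/mol

Q_c = [FeSCN²⁺] / ([Fe³⁺]·[SCN⁻]) = (0.201) / ((0.0191)·(0.00167)) = 6300
ΔG = RT ln(Q_c/K_c) = (8.314 J mol⁻¹ K⁻¹)(303 K) × ln(6300/834)
   = (2.519 kJ/mol)(2.022) = 5.09 kJ/mol
ΔG > 0, so the forward reaction is non-spontaneous (proceeds in reverse).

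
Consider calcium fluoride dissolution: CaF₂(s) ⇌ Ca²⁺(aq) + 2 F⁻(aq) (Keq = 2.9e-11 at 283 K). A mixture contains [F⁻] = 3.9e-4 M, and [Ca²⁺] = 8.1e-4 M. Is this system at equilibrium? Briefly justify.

no; Q > K, reaction proceeds in reverse

(CaF₂ is a pure solid — omitted from Q.)
Q = [Ca²⁺]·[F⁻]² = (8.1e-4)·(3.9e-4)² = 1.2e-10
Q = 1.2e-10 > Keq = 2.9e-11: net reverse reaction.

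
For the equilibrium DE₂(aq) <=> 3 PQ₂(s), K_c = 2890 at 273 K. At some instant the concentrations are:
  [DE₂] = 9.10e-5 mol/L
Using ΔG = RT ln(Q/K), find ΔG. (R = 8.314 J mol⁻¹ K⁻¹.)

ΔG = 3.03 kJ/mol

(PQ₂ is a pure solid — omitted from Q_c.)
Q_c = 1 / [DE₂] = 1 / (9.10e-5) = 11000
ΔG = RT ln(Q_c/K_c) = (8.314 J mol⁻¹ K⁻¹)(273 K) × ln(11000/2890)
   = (2.270 kJ/mol)(1.337) = 3.03 kJ/mol
ΔG > 0, so the forward reaction is non-spontaneous (proceeds in reverse).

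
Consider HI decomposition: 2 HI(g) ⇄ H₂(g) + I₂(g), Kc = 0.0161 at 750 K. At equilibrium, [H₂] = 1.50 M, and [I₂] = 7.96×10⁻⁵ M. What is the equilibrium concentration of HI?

At equilibrium, Kc = [H₂]·[I₂] / [HI]² = 0.0161.
(1.50)·(7.96×10⁻⁵) / ([HI])² = 0.0161
[HI]² = 0.00742 ⇒ [HI] = 0.0861 M

[HI] = 0.0861 M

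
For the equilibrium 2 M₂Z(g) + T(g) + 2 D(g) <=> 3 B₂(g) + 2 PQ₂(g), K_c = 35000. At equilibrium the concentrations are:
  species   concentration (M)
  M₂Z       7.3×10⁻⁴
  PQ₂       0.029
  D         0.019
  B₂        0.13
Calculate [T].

[T] = 0.27 M

At equilibrium, K_c = [B₂]³·[PQ₂]² / ([M₂Z]²·[T]·[D]²) = 35000.
(0.13)³·(0.029)² / ((7.3×10⁻⁴)²·([T])·(0.019)²) = 35000
[T] = 0.274 = 0.27 M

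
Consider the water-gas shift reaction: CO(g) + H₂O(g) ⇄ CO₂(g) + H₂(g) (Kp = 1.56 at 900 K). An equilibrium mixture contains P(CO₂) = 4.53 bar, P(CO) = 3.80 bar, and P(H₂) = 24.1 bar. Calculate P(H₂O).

P(H₂O) = 18.4 bar

At equilibrium, Kp = P(CO₂)·P(H₂) / (P(CO)·P(H₂O)) = 1.56.
(4.53)·(24.1) / ((3.80)·(P(H₂O))) = 1.56
P(H₂O) = 18.4 bar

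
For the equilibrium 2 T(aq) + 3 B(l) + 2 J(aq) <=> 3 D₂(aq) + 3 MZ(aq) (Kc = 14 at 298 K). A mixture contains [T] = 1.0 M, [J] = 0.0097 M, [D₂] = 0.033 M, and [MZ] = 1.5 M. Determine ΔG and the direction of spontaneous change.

ΔG = -5.91 kJ/mol; the forward reaction is spontaneous

(B is a pure liquid — omitted from Qc.)
Qc = [D₂]³·[MZ]³ / ([T]²·[J]²) = (0.033)³·(1.5)³ / ((1.0)²·(0.0097)²) = 1.29
ΔG = RT ln(Qc/Kc) = (8.314 J mol⁻¹ K⁻¹)(298 K) × ln(1.29/14)
   = (2.478 kJ/mol)(-2.384) = -5.91 kJ/mol
ΔG < 0, so the forward reaction is spontaneous (proceeds forward).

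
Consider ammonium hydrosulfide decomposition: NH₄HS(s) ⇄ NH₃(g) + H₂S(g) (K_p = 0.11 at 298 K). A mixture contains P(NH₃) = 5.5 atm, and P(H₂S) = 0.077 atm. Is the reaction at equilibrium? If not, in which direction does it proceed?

to the left

(NH₄HS is a pure solid — omitted from Q_p.)
Q_p = P(NH₃)·P(H₂S) = (5.5)·(0.077) = 0.42
Q_p = 0.42 > K_p = 0.11, so the reverse reaction proceeds.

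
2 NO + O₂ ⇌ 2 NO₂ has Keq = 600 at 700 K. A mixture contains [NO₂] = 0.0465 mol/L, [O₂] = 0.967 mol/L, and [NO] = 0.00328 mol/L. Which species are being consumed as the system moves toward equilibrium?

NO, O₂ (reactants)

Q = [NO₂]² / ([NO]²·[O₂]) = (0.0465)² / ((0.00328)²·(0.967)) = 208
Q = 208 < Keq = 600: net forward reaction.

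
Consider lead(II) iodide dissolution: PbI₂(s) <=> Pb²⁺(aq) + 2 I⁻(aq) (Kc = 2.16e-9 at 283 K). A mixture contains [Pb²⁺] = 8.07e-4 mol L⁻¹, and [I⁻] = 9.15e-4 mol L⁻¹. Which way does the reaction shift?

(PbI₂ is a pure solid — omitted from Qc.)
Qc = [Pb²⁺]·[I⁻]² = (8.07e-4)·(9.15e-4)² = 6.76e-10
Qc = 6.76e-10 < Kc = 2.16e-9, so the forward reaction proceeds.

in the forward direction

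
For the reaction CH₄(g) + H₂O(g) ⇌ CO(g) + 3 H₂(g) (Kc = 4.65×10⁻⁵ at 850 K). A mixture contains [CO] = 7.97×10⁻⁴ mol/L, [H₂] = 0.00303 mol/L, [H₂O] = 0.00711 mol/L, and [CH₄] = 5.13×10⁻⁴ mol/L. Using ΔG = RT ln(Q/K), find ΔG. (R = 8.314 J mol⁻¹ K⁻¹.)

Qc = [CO]·[H₂]³ / ([CH₄]·[H₂O]) = (7.97×10⁻⁴)·(0.00303)³ / ((5.13×10⁻⁴)·(0.00711)) = 6.08×10⁻⁶
ΔG = RT ln(Qc/Kc) = (8.314 J mol⁻¹ K⁻¹)(850 K) × ln(6.08×10⁻⁶/4.65×10⁻⁵)
   = (7.067 kJ/mol)(-2.034) = -14.4 kJ/mol
ΔG < 0, so the forward reaction is spontaneous (proceeds forward).

ΔG = -14.4 kJ/mol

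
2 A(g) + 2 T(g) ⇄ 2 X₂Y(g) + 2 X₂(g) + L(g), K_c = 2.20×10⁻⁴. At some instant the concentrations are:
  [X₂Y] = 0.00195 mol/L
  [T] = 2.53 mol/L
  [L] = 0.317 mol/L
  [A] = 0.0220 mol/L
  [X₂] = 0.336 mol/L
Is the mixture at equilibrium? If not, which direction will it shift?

no; Q < K, reaction proceeds forward

Q_c = [X₂Y]²·[X₂]²·[L] / ([A]²·[T]²) = (0.00195)²·(0.336)²·(0.317) / ((0.0220)²·(2.53)²) = 4.39×10⁻⁵
Q_c = 4.39×10⁻⁵ < K_c = 2.20×10⁻⁴: net forward reaction.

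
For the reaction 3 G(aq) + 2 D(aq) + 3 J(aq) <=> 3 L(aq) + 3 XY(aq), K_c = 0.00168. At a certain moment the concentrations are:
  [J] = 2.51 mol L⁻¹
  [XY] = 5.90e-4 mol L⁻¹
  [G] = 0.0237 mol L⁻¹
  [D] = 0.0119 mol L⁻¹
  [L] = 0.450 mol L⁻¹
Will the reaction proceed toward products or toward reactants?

toward products

Q_c = [L]³·[XY]³ / ([G]³·[D]²·[J]³) = (0.450)³·(5.90e-4)³ / ((0.0237)³·(0.0119)²·(2.51)³) = 6.28e-4
Q_c = 6.28e-4 < K_c = 0.00168, so the forward reaction proceeds.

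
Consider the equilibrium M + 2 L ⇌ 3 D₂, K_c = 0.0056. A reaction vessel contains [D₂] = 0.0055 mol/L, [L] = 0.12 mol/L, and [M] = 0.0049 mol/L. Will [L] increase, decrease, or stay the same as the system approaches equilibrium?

Q_c = [D₂]³ / ([M]·[L]²) = (0.0055)³ / ((0.0049)·(0.12)²) = 0.0024
Q_c = 0.0024 < K_c = 0.0056: net forward reaction.
L is a reactant, so it decreases.

decrease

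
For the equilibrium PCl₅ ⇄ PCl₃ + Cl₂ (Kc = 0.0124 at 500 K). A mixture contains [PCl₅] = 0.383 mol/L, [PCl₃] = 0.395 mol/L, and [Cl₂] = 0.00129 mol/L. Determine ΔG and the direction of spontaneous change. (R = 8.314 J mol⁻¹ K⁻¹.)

Qc = [PCl₃]·[Cl₂] / [PCl₅] = (0.395)·(0.00129) / (0.383) = 0.00133
ΔG = RT ln(Qc/Kc) = (8.314 J mol⁻¹ K⁻¹)(500 K) × ln(0.00133/0.0124)
   = (4.157 kJ/mol)(-2.233) = -9.28 kJ/mol
ΔG < 0, so the forward reaction is spontaneous (proceeds forward).

ΔG = -9.28 kJ/mol; the forward reaction is spontaneous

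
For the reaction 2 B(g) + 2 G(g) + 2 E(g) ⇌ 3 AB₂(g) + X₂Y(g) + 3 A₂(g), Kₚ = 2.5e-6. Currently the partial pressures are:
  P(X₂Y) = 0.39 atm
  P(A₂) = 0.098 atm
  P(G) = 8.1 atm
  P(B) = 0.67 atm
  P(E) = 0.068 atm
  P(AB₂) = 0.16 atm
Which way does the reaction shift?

reverse (toward reactants)

Qₚ = P(AB₂)³·P(X₂Y)·P(A₂)³ / (P(B)²·P(G)²·P(E)²) = (0.16)³·(0.39)·(0.098)³ / ((0.67)²·(8.1)²·(0.068)²) = 1.1e-5
Qₚ = 1.1e-5 > Kₚ = 2.5e-6, so the reverse reaction proceeds.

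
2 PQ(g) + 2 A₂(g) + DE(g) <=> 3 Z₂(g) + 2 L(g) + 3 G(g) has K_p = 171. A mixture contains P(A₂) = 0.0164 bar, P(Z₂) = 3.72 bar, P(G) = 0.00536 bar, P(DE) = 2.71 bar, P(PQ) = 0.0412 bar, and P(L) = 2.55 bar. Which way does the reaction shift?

to the right

Q_p = P(Z₂)³·P(L)²·P(G)³ / (P(PQ)²·P(A₂)²·P(DE)) = (3.72)³·(2.55)²·(0.00536)³ / ((0.0412)²·(0.0164)²·(2.71)) = 41.7
Q_p = 41.7 < K_p = 171, so the forward reaction proceeds.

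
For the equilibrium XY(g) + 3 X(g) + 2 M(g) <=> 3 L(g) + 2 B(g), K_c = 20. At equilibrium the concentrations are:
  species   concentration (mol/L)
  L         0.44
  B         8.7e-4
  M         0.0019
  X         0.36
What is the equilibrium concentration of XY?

At equilibrium, K_c = [L]³·[B]² / ([XY]·[X]³·[M]²) = 20.
(0.44)³·(8.7e-4)² / (([XY])·(0.36)³·(0.0019)²) = 20
[XY] = 0.0191 = 0.019 mol/L

[XY] = 0.019 mol/L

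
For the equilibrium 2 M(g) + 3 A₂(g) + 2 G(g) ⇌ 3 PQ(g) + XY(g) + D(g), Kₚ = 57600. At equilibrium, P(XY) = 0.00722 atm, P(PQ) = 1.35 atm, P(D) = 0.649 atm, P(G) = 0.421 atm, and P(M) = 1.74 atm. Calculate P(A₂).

At equilibrium, Kₚ = P(PQ)³·P(XY)·P(D) / (P(M)²·P(A₂)³·P(G)²) = 57600.
(1.35)³·(0.00722)·(0.649) / ((1.74)²·(P(A₂))³·(0.421)²) = 57600
P(A₂)³ = 3.73×10⁻⁷ ⇒ P(A₂) = 0.00720 atm

P(A₂) = 0.00720 atm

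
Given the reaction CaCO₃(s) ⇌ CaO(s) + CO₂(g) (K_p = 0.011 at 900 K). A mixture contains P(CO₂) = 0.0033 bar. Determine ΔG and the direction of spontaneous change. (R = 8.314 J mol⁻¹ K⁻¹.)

(CaCO₃, CaO are pure solids — omitted from Q_p.)
Q_p = P(CO₂) = 0.00330
ΔG = RT ln(Q_p/K_p) = (8.314 J mol⁻¹ K⁻¹)(900 K) × ln(0.00330/0.011)
   = (7.483 kJ/mol)(-1.204) = -9.01 kJ/mol
ΔG < 0, so the forward reaction is spontaneous (proceeds forward).

ΔG = -9.01 kJ/mol; the forward reaction is spontaneous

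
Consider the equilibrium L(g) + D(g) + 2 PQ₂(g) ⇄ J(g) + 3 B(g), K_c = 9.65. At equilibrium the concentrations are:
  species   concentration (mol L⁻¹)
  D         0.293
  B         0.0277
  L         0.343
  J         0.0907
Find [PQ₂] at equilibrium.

At equilibrium, K_c = [J]·[B]³ / ([L]·[D]·[PQ₂]²) = 9.65.
(0.0907)·(0.0277)³ / ((0.343)·(0.293)·([PQ₂])²) = 9.65
[PQ₂]² = 1.99×10⁻⁶ ⇒ [PQ₂] = 0.00141 mol L⁻¹

[PQ₂] = 0.00141 mol L⁻¹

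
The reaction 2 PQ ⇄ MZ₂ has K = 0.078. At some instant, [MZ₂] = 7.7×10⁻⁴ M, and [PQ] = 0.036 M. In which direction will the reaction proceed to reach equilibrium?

reverse (toward reactants)

Q = [MZ₂] / [PQ]² = (7.7×10⁻⁴) / (0.036)² = 0.59
Q = 0.59 > K = 0.078, so the reverse reaction proceeds.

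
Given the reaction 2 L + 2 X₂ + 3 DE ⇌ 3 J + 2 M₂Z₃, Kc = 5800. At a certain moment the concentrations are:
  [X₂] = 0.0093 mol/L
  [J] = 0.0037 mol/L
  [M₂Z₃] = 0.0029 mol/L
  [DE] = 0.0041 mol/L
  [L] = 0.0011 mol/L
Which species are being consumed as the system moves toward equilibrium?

Qc = [J]³·[M₂Z₃]² / ([L]²·[X₂]²·[DE]³) = (0.0037)³·(0.0029)² / ((0.0011)²·(0.0093)²·(0.0041)³) = 59000
Qc = 59000 > Kc = 5800: net reverse reaction.

J, M₂Z₃ (products)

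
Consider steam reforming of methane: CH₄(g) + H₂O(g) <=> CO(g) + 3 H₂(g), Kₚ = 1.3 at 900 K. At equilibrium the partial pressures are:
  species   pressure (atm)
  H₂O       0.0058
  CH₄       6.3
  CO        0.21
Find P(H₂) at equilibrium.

At equilibrium, Kₚ = P(CO)·P(H₂)³ / (P(CH₄)·P(H₂O)) = 1.3.
(0.21)·(P(H₂))³ / ((6.3)·(0.0058)) = 1.3
P(H₂)³ = 0.226 ⇒ P(H₂) = 0.61 atm

P(H₂) = 0.61 atm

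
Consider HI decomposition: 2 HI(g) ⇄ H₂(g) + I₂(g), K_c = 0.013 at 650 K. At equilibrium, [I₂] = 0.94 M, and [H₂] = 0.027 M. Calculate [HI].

At equilibrium, K_c = [H₂]·[I₂] / [HI]² = 0.013.
(0.027)·(0.94) / ([HI])² = 0.013
[HI]² = 1.95 ⇒ [HI] = 1.4 M

[HI] = 1.4 M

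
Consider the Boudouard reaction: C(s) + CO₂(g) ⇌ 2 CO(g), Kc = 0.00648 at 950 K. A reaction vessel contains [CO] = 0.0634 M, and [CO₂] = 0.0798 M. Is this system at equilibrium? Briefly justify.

no; Q > K, reaction proceeds in reverse

(C is a pure solid — omitted from Qc.)
Qc = [CO]² / [CO₂] = (0.0634)² / (0.0798) = 0.0504
Qc = 0.0504 > Kc = 0.00648: net reverse reaction.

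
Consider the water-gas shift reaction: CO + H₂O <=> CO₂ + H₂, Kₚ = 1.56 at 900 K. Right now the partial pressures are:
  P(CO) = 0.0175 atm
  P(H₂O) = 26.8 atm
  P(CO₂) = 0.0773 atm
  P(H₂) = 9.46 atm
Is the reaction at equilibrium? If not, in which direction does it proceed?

no net change (already at equilibrium)

Qₚ = P(CO₂)·P(H₂) / (P(CO)·P(H₂O)) = (0.0773)·(9.46) / ((0.0175)·(26.8)) = 1.56
Qₚ = 1.56 = Kₚ, so the system is already at equilibrium.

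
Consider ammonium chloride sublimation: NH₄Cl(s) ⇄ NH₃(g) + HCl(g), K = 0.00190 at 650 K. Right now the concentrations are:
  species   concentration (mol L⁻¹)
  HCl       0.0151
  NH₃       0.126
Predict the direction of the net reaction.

(NH₄Cl is a pure solid — omitted from Q.)
Q = [NH₃]·[HCl] = (0.126)·(0.0151) = 0.00190
Q = 0.00190 = K, so the system is already at equilibrium.

no net change (already at equilibrium)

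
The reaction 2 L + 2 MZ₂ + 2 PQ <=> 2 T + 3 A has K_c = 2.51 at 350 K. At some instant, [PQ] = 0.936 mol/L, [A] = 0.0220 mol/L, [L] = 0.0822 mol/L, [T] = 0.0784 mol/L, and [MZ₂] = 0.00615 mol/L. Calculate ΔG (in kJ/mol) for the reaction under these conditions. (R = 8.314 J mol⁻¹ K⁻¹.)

Q_c = [T]²·[A]³ / ([L]²·[MZ₂]²·[PQ]²) = (0.0784)²·(0.0220)³ / ((0.0822)²·(0.00615)²·(0.936)²) = 0.292
ΔG = RT ln(Q_c/K_c) = (8.314 J mol⁻¹ K⁻¹)(350 K) × ln(0.292/2.51)
   = (2.910 kJ/mol)(-2.151) = -6.26 kJ/mol
ΔG < 0, so the forward reaction is spontaneous (proceeds forward).

ΔG = -6.26 kJ/mol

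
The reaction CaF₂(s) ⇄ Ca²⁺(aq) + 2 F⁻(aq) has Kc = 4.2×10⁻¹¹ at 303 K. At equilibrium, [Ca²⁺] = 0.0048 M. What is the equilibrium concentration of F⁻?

[F⁻] = 9.4×10⁻⁵ M

(CaF₂ is a pure solid — omitted from Kc.)
At equilibrium, Kc = [Ca²⁺]·[F⁻]² = 4.2×10⁻¹¹.
(0.0048)·([F⁻])² = 4.2×10⁻¹¹
[F⁻]² = 8.75×10⁻⁹ ⇒ [F⁻] = 9.4×10⁻⁵ M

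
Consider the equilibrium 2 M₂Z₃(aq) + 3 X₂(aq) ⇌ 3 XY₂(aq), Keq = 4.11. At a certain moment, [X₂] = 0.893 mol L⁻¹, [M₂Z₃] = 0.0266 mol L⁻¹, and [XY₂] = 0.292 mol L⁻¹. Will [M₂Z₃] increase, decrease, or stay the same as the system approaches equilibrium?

increase

Q = [XY₂]³ / ([M₂Z₃]²·[X₂]³) = (0.292)³ / ((0.0266)²·(0.893)³) = 49.4
Q = 49.4 > Keq = 4.11: net reverse reaction.
M₂Z₃ is a reactant, so it increases.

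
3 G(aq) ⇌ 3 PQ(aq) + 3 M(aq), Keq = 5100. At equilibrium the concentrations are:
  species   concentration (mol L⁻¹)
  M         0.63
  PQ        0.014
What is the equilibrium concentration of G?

At equilibrium, Keq = [PQ]³·[M]³ / [G]³ = 5100.
(0.014)³·(0.63)³ / ([G])³ = 5100
[G]³ = 1.35×10⁻¹⁰ ⇒ [G] = 5.1×10⁻⁴ mol L⁻¹

[G] = 5.1×10⁻⁴ mol L⁻¹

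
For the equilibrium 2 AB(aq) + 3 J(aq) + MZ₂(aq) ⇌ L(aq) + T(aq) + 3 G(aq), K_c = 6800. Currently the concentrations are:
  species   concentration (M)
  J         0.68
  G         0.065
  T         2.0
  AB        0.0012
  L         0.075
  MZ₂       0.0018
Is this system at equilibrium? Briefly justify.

no; Q > K, reaction proceeds in reverse

Q_c = [L]·[T]·[G]³ / ([AB]²·[J]³·[MZ₂]) = (0.075)·(2.0)·(0.065)³ / ((0.0012)²·(0.68)³·(0.0018)) = 51000
Q_c = 51000 > K_c = 6800: net reverse reaction.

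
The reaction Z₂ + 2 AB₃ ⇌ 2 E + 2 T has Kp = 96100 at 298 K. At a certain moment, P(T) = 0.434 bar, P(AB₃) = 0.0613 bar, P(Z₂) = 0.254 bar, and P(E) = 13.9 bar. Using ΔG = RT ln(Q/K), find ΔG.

ΔG = -2.29 kJ/mol

Qp = P(E)²·P(T)² / (P(Z₂)·P(AB₃)²) = (13.9)²·(0.434)² / ((0.254)·(0.0613)²) = 38100
ΔG = RT ln(Qp/Kp) = (8.314 J mol⁻¹ K⁻¹)(298 K) × ln(38100/96100)
   = (2.478 kJ/mol)(-0.9252) = -2.29 kJ/mol
ΔG < 0, so the forward reaction is spontaneous (proceeds forward).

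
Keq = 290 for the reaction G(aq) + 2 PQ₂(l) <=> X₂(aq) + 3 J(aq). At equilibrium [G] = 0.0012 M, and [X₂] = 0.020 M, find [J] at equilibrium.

[J] = 2.6 M

(PQ₂ is a pure liquid — omitted from Keq.)
At equilibrium, Keq = [X₂]·[J]³ / [G] = 290.
(0.020)·([J])³ / (0.0012) = 290
[J]³ = 17.4 ⇒ [J] = 2.6 M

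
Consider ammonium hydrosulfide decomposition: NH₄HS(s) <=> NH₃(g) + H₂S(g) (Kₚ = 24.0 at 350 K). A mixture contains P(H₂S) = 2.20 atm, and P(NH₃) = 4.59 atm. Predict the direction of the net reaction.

(NH₄HS is a pure solid — omitted from Qₚ.)
Qₚ = P(NH₃)·P(H₂S) = (4.59)·(2.20) = 10.1
Qₚ = 10.1 < Kₚ = 24.0, so the forward reaction proceeds.

forward (toward products)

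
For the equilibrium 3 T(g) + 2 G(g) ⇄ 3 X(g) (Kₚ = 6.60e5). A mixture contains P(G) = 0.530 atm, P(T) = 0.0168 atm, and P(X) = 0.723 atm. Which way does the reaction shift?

to the right

Qₚ = P(X)³ / (P(T)³·P(G)²) = (0.723)³ / ((0.0168)³·(0.530)²) = 2.84e5
Qₚ = 2.84e5 < Kₚ = 6.60e5, so the forward reaction proceeds.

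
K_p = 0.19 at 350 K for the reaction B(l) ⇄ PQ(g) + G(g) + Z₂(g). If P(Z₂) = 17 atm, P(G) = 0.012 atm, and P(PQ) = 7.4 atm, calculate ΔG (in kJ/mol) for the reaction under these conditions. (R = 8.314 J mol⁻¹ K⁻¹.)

ΔG = 6.03 kJ/mol

(B is a pure liquid — omitted from Q_p.)
Q_p = P(PQ)·P(G)·P(Z₂) = (7.4)·(0.012)·(17) = 1.51
ΔG = RT ln(Q_p/K_p) = (8.314 J mol⁻¹ K⁻¹)(350 K) × ln(1.51/0.19)
   = (2.910 kJ/mol)(2.073) = 6.03 kJ/mol
ΔG > 0, so the forward reaction is non-spontaneous (proceeds in reverse).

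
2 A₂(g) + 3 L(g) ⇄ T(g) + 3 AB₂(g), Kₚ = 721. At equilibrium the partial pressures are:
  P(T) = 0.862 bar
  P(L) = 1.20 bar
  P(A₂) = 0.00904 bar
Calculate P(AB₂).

P(AB₂) = 0.491 bar

At equilibrium, Kₚ = P(T)·P(AB₂)³ / (P(A₂)²·P(L)³) = 721.
(0.862)·(P(AB₂))³ / ((0.00904)²·(1.20)³) = 721
P(AB₂)³ = 0.118 ⇒ P(AB₂) = 0.491 bar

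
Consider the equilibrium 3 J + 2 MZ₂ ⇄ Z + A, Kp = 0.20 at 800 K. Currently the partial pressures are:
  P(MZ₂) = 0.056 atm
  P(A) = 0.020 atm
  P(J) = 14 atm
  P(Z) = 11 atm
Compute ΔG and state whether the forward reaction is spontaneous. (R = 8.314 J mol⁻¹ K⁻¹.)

ΔG = -13.7 kJ/mol; the forward reaction is spontaneous

Qp = P(Z)·P(A) / (P(J)³·P(MZ₂)²) = (11)·(0.020) / ((14)³·(0.056)²) = 0.0256
ΔG = RT ln(Qp/Kp) = (8.314 J mol⁻¹ K⁻¹)(800 K) × ln(0.0256/0.20)
   = (6.651 kJ/mol)(-2.056) = -13.7 kJ/mol
ΔG < 0, so the forward reaction is spontaneous (proceeds forward).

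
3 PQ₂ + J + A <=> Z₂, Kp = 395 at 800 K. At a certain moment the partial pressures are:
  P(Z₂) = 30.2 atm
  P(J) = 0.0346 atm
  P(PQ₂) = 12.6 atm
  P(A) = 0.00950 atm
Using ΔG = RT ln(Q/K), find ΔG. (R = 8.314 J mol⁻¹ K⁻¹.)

ΔG = -14.3 kJ/mol

Qp = P(Z₂) / (P(PQ₂)³·P(J)·P(A)) = (30.2) / ((12.6)³·(0.0346)·(0.00950)) = 45.9
ΔG = RT ln(Qp/Kp) = (8.314 J mol⁻¹ K⁻¹)(800 K) × ln(45.9/395)
   = (6.651 kJ/mol)(-2.152) = -14.3 kJ/mol
ΔG < 0, so the forward reaction is spontaneous (proceeds forward).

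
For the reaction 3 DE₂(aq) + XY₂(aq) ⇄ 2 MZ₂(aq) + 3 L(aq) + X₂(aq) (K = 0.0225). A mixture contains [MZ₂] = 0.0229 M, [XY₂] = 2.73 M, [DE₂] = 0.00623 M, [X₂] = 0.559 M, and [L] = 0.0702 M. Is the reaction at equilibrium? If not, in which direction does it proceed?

Q = [MZ₂]²·[L]³·[X₂] / ([DE₂]³·[XY₂]) = (0.0229)²·(0.0702)³·(0.559) / ((0.00623)³·(2.73)) = 0.154
Q = 0.154 > K = 0.0225, so the reverse reaction proceeds.

in the reverse direction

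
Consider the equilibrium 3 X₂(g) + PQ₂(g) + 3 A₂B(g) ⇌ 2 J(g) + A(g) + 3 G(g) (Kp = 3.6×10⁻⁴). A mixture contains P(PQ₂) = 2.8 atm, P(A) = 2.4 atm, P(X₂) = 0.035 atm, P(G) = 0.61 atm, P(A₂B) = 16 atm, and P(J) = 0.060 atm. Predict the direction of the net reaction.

Qp = P(J)²·P(A)·P(G)³ / (P(X₂)³·P(PQ₂)·P(A₂B)³) = (0.060)²·(2.4)·(0.61)³ / ((0.035)³·(2.8)·(16)³) = 0.0040
Qp = 0.0040 > Kp = 3.6×10⁻⁴, so the reverse reaction proceeds.

to the left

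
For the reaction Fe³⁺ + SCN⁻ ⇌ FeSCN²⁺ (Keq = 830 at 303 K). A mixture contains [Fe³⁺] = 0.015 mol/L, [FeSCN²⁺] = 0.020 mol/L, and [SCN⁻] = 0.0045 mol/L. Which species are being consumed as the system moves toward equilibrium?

Fe³⁺, SCN⁻ (reactants)

Q = [FeSCN²⁺] / ([Fe³⁺]·[SCN⁻]) = (0.020) / ((0.015)·(0.0045)) = 300
Q = 300 < Keq = 830: net forward reaction.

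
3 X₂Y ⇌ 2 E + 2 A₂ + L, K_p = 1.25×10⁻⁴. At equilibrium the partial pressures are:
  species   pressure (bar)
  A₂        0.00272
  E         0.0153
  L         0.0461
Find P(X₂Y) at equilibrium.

At equilibrium, K_p = P(E)²·P(A₂)²·P(L) / P(X₂Y)³ = 1.25×10⁻⁴.
(0.0153)²·(0.00272)²·(0.0461) / (P(X₂Y))³ = 1.25×10⁻⁴
P(X₂Y)³ = 6.39×10⁻⁷ ⇒ P(X₂Y) = 0.00861 bar

P(X₂Y) = 0.00861 bar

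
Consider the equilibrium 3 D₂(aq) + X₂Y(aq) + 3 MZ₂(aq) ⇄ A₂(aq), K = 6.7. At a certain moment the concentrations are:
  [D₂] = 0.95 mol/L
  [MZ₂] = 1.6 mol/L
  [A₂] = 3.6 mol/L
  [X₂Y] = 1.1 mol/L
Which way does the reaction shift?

to the right

Q = [A₂] / ([D₂]³·[X₂Y]·[MZ₂]³) = (3.6) / ((0.95)³·(1.1)·(1.6)³) = 0.93
Q = 0.93 < K = 6.7, so the forward reaction proceeds.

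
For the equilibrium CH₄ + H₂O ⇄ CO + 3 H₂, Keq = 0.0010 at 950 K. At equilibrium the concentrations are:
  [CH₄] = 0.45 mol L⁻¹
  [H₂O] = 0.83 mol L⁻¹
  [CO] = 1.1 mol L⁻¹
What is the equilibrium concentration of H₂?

[H₂] = 0.070 mol L⁻¹

At equilibrium, Keq = [CO]·[H₂]³ / ([CH₄]·[H₂O]) = 0.0010.
(1.1)·([H₂])³ / ((0.45)·(0.83)) = 0.0010
[H₂]³ = 3.40×10⁻⁴ ⇒ [H₂] = 0.070 mol L⁻¹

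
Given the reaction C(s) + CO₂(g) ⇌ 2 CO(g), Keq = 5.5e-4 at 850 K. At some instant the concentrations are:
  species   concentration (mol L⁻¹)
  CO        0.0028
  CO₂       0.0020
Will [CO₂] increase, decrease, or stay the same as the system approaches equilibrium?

(C is a pure solid — omitted from Q.)
Q = [CO]² / [CO₂] = (0.0028)² / (0.0020) = 0.0039
Q = 0.0039 > Keq = 5.5e-4: net reverse reaction.
CO₂ is a reactant, so it increases.

increase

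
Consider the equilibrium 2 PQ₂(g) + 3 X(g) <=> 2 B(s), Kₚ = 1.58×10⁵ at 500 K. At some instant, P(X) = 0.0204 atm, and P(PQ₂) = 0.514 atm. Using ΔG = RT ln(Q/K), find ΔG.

ΔG = 4.31 kJ/mol

(B is a pure solid — omitted from Qₚ.)
Qₚ = 1 / (P(PQ₂)²·P(X)³) = 1 / ((0.514)²·(0.0204)³) = 4.46×10⁵
ΔG = RT ln(Qₚ/Kₚ) = (8.314 J mol⁻¹ K⁻¹)(500 K) × ln(4.46×10⁵/1.58×10⁵)
   = (4.157 kJ/mol)(1.038) = 4.31 kJ/mol
ΔG > 0, so the forward reaction is non-spontaneous (proceeds in reverse).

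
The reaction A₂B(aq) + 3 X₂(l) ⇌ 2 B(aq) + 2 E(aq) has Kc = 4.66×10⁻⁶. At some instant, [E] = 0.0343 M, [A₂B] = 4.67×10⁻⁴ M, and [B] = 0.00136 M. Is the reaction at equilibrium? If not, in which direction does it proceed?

neither direction; the system is at equilibrium

(X₂ is a pure liquid — omitted from Qc.)
Qc = [B]²·[E]² / [A₂B] = (0.00136)²·(0.0343)² / (4.67×10⁻⁴) = 4.66×10⁻⁶
Qc = 4.66×10⁻⁶ = Kc, so the system is already at equilibrium.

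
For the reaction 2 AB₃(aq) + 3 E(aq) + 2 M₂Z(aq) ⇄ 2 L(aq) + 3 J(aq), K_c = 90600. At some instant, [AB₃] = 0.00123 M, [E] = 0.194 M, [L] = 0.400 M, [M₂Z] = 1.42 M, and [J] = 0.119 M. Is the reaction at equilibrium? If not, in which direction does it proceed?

forward (toward products)

Q_c = [L]²·[J]³ / ([AB₃]²·[E]³·[M₂Z]²) = (0.400)²·(0.119)³ / ((0.00123)²·(0.194)³·(1.42)²) = 12100
Q_c = 12100 < K_c = 90600, so the forward reaction proceeds.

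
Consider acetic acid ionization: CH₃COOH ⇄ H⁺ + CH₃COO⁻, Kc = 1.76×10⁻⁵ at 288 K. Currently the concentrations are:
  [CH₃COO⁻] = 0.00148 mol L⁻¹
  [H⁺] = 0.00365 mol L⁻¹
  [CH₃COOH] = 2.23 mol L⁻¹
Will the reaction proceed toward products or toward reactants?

to the right

Qc = [H⁺]·[CH₃COO⁻] / [CH₃COOH] = (0.00365)·(0.00148) / (2.23) = 2.42×10⁻⁶
Qc = 2.42×10⁻⁶ < Kc = 1.76×10⁻⁵, so the forward reaction proceeds.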